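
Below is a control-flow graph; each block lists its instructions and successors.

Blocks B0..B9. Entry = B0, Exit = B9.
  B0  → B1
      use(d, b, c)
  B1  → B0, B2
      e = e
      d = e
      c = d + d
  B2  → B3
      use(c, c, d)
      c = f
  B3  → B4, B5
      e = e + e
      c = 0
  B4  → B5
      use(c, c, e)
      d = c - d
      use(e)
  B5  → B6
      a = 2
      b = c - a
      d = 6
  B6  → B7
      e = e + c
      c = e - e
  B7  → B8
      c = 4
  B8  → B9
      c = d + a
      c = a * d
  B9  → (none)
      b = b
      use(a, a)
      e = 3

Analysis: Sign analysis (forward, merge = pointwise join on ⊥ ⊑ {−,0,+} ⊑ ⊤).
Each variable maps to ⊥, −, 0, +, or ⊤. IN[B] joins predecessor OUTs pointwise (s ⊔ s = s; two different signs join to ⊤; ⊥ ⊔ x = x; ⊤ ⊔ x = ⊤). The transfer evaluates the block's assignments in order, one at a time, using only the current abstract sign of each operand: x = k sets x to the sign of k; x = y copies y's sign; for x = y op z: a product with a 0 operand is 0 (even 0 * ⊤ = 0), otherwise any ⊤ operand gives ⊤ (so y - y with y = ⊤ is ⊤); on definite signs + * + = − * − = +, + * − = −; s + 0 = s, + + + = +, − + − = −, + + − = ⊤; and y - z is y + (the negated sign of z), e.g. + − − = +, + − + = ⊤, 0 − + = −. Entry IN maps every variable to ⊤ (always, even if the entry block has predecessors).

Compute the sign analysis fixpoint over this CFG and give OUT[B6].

Converged values:
  B0:   IN=(all ⊤)   OUT=(all ⊤)
  B1:   IN=(all ⊤)   OUT=(all ⊤)
  B2:   IN=(all ⊤)   OUT=(all ⊤)
  B3:   IN=(all ⊤)   OUT={c:0; rest ⊤}
  B4:   IN={c:0; rest ⊤}   OUT={c:0; rest ⊤}
  B5:   IN={c:0; rest ⊤}   OUT={a:+, b:-, c:0, d:+; rest ⊤}
  B6:   IN={a:+, b:-, c:0, d:+; rest ⊤}   OUT={a:+, b:-, d:+; rest ⊤}
  B7:   IN={a:+, b:-, d:+; rest ⊤}   OUT={a:+, b:-, c:+, d:+; rest ⊤}
  B8:   IN={a:+, b:-, c:+, d:+; rest ⊤}   OUT={a:+, b:-, c:+, d:+; rest ⊤}
  B9:   IN={a:+, b:-, c:+, d:+; rest ⊤}   OUT={a:+, b:-, c:+, d:+, e:+; rest ⊤}

Merge at B6: IN[B6] = OUT[B5] = {a: +, b: -, c: 0, d: +, e: ⊤, f: ⊤}
Applying B6's transfer function to that IN value gives OUT[B6] (row B6 above).

Answer: {a: +, b: -, c: ⊤, d: +, e: ⊤, f: ⊤}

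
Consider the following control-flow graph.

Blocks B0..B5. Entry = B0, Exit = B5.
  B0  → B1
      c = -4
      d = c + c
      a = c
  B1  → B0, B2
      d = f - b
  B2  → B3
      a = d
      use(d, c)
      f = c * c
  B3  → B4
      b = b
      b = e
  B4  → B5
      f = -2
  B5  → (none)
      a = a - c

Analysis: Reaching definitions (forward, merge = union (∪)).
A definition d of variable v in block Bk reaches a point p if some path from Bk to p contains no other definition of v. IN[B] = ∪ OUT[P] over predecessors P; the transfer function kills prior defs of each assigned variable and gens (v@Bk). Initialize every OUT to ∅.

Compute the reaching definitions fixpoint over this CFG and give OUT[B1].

Answer: {a@B0, c@B0, d@B1}

Working:
Converged values:
  B0:  IN={a@B0, c@B0, d@B1}  OUT={a@B0, c@B0, d@B0}
  B1:  IN={a@B0, c@B0, d@B0}  OUT={a@B0, c@B0, d@B1}
  B2:  IN={a@B0, c@B0, d@B1}  OUT={a@B2, c@B0, d@B1, f@B2}
  B3:  IN={a@B2, c@B0, d@B1, f@B2}  OUT={a@B2, b@B3, c@B0, d@B1, f@B2}
  B4:  IN={a@B2, b@B3, c@B0, d@B1, f@B2}  OUT={a@B2, b@B3, c@B0, d@B1, f@B4}
  B5:  IN={a@B2, b@B3, c@B0, d@B1, f@B4}  OUT={a@B5, b@B3, c@B0, d@B1, f@B4}

Merge at B1: IN[B1] = OUT[B0] = {a@B0, c@B0, d@B0}
Applying B1's transfer function to that IN value gives OUT[B1] (row B1 above).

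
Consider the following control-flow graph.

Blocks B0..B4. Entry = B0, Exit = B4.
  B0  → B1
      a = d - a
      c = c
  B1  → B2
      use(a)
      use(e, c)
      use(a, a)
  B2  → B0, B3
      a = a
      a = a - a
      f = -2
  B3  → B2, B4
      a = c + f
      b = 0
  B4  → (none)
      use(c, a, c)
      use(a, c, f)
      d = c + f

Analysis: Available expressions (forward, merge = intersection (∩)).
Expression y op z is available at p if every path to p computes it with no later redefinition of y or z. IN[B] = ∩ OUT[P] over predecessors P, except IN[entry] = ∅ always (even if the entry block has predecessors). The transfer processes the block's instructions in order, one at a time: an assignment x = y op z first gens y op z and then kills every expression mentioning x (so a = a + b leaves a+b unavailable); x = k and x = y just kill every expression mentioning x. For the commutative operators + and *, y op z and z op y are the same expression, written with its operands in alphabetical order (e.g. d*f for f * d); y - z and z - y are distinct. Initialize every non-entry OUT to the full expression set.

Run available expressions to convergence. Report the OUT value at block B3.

Answer: {c+f}

Derivation:
Converged values:
  B0:  IN={}  OUT={}
  B1:  IN={}  OUT={}
  B2:  IN={}  OUT={}
  B3:  IN={}  OUT={c+f}
  B4:  IN={c+f}  OUT={c+f}

Merge at B3: IN[B3] = OUT[B2] = {}
Applying B3's transfer function to that IN value gives OUT[B3] (row B3 above).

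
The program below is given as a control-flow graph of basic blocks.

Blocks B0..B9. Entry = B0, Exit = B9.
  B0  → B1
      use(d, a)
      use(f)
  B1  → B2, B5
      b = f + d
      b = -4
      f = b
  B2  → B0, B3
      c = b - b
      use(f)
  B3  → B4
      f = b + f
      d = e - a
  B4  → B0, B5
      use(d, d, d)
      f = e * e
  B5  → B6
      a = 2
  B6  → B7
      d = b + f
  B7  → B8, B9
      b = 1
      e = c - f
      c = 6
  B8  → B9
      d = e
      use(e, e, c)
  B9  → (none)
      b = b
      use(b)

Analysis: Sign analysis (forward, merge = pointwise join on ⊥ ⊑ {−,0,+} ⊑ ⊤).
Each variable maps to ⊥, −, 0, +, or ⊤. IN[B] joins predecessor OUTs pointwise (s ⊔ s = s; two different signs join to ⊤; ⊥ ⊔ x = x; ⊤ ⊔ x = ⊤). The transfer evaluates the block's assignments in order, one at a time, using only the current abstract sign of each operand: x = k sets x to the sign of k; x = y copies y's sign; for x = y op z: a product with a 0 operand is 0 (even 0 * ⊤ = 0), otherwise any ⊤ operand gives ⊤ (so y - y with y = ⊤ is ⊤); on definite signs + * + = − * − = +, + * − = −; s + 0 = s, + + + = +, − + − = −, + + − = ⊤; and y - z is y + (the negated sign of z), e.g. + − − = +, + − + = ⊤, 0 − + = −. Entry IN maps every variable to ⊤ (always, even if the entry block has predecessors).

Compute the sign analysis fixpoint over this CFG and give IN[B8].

Answer: {a: +, b: +, c: +, d: ⊤, e: ⊤, f: ⊤}

Trace:
Converged values:
  B0:   IN=(all ⊤)   OUT=(all ⊤)
  B1:   IN=(all ⊤)   OUT={b:-, f:-; rest ⊤}
  B2:   IN={b:-, f:-; rest ⊤}   OUT={b:-, f:-; rest ⊤}
  B3:   IN={b:-, f:-; rest ⊤}   OUT={b:-, f:-; rest ⊤}
  B4:   IN={b:-, f:-; rest ⊤}   OUT={b:-; rest ⊤}
  B5:   IN={b:-; rest ⊤}   OUT={a:+, b:-; rest ⊤}
  B6:   IN={a:+, b:-; rest ⊤}   OUT={a:+, b:-; rest ⊤}
  B7:   IN={a:+, b:-; rest ⊤}   OUT={a:+, b:+, c:+; rest ⊤}
  B8:   IN={a:+, b:+, c:+; rest ⊤}   OUT={a:+, b:+, c:+; rest ⊤}
  B9:   IN={a:+, b:+, c:+; rest ⊤}   OUT={a:+, b:+, c:+; rest ⊤}

Merge at B8: IN[B8] = OUT[B7] = {a: +, b: +, c: +, d: ⊤, e: ⊤, f: ⊤}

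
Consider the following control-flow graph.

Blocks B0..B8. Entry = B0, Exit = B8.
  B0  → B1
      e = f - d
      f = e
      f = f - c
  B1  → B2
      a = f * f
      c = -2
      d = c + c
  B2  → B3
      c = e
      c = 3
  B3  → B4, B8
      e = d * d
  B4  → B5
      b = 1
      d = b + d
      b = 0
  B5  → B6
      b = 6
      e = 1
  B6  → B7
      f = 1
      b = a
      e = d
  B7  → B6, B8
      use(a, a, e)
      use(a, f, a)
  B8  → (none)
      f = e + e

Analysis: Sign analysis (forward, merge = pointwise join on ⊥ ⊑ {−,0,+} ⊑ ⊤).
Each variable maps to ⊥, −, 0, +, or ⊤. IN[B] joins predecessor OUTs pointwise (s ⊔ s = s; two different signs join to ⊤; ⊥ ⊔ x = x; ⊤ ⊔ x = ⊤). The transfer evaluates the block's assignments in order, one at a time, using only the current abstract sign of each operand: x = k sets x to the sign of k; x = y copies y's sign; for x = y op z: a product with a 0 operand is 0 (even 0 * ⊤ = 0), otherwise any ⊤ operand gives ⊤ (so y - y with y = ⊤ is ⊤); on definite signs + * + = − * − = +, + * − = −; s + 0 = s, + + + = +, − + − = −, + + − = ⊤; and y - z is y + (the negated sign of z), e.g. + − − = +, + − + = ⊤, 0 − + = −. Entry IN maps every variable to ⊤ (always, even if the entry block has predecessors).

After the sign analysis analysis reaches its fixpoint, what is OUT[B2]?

Fixpoint table:
  B0: | IN=(all ⊤) | OUT=(all ⊤)
  B1: | IN=(all ⊤) | OUT={c:-, d:-; rest ⊤}
  B2: | IN={c:-, d:-; rest ⊤} | OUT={c:+, d:-; rest ⊤}
  B3: | IN={c:+, d:-; rest ⊤} | OUT={c:+, d:-, e:+; rest ⊤}
  B4: | IN={c:+, d:-, e:+; rest ⊤} | OUT={b:0, c:+, e:+; rest ⊤}
  B5: | IN={b:0, c:+, e:+; rest ⊤} | OUT={b:+, c:+, e:+; rest ⊤}
  B6: | IN={c:+; rest ⊤} | OUT={c:+, f:+; rest ⊤}
  B7: | IN={c:+, f:+; rest ⊤} | OUT={c:+, f:+; rest ⊤}
  B8: | IN={c:+; rest ⊤} | OUT={c:+; rest ⊤}

Merge at B2: IN[B2] = OUT[B1] = {a: ⊤, b: ⊤, c: -, d: -, e: ⊤, f: ⊤}
Applying B2's transfer function to that IN value gives OUT[B2] (row B2 above).

Answer: {a: ⊤, b: ⊤, c: +, d: -, e: ⊤, f: ⊤}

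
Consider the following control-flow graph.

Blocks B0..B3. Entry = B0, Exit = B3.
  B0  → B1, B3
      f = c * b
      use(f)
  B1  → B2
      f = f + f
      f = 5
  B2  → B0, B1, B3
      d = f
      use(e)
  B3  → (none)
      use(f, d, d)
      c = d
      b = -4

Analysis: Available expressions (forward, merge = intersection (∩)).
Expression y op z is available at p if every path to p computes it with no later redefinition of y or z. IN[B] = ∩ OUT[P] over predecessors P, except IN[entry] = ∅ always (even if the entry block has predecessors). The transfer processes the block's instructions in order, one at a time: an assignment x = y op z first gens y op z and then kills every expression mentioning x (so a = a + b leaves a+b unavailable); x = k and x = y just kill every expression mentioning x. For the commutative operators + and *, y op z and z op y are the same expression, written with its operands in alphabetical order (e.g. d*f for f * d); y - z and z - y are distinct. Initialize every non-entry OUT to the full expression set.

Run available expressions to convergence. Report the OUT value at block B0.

Converged values:
  B0: | IN={} | OUT={b*c}
  B1: | IN={b*c} | OUT={b*c}
  B2: | IN={b*c} | OUT={b*c}
  B3: | IN={b*c} | OUT={}

Merge at B0 (entry node, so the boundary value {} is joined with the incoming edge(s)): IN[B0] = {} ∩ OUT[B2] = {}
Applying B0's transfer function to that IN value gives OUT[B0] (row B0 above).

Answer: {b*c}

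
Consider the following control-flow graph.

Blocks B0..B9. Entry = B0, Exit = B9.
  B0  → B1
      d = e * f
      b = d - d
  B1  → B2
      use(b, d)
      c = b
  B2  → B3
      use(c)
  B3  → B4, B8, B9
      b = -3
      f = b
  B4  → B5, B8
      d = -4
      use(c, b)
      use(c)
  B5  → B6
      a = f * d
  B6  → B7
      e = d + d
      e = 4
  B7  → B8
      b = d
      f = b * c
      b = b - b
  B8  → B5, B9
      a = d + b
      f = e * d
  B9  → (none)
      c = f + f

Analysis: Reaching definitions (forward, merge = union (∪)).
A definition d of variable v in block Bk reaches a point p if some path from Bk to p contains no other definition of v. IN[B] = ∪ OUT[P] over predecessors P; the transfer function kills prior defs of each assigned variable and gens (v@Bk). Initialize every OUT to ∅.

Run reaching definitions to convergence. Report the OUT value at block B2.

Answer: {b@B0, c@B1, d@B0}

Trace:
Converged values:
  B0:  IN={}  OUT={b@B0, d@B0}
  B1:  IN={b@B0, d@B0}  OUT={b@B0, c@B1, d@B0}
  B2:  IN={b@B0, c@B1, d@B0}  OUT={b@B0, c@B1, d@B0}
  B3:  IN={b@B0, c@B1, d@B0}  OUT={b@B3, c@B1, d@B0, f@B3}
  B4:  IN={b@B3, c@B1, d@B0, f@B3}  OUT={b@B3, c@B1, d@B4, f@B3}
  B5:  IN={a@B8, b@B3, b@B7, c@B1, d@B0, d@B4, e@B6, f@B3, f@B8}  OUT={a@B5, b@B3, b@B7, c@B1, d@B0, d@B4, e@B6, f@B3, f@B8}
  B6:  IN={a@B5, b@B3, b@B7, c@B1, d@B0, d@B4, e@B6, f@B3, f@B8}  OUT={a@B5, b@B3, b@B7, c@B1, d@B0, d@B4, e@B6, f@B3, f@B8}
  B7:  IN={a@B5, b@B3, b@B7, c@B1, d@B0, d@B4, e@B6, f@B3, f@B8}  OUT={a@B5, b@B7, c@B1, d@B0, d@B4, e@B6, f@B7}
  B8:  IN={a@B5, b@B3, b@B7, c@B1, d@B0, d@B4, e@B6, f@B3, f@B7}  OUT={a@B8, b@B3, b@B7, c@B1, d@B0, d@B4, e@B6, f@B8}
  B9:  IN={a@B8, b@B3, b@B7, c@B1, d@B0, d@B4, e@B6, f@B3, f@B8}  OUT={a@B8, b@B3, b@B7, c@B9, d@B0, d@B4, e@B6, f@B3, f@B8}

Merge at B2: IN[B2] = OUT[B1] = {b@B0, c@B1, d@B0}
Applying B2's transfer function to that IN value gives OUT[B2] (row B2 above).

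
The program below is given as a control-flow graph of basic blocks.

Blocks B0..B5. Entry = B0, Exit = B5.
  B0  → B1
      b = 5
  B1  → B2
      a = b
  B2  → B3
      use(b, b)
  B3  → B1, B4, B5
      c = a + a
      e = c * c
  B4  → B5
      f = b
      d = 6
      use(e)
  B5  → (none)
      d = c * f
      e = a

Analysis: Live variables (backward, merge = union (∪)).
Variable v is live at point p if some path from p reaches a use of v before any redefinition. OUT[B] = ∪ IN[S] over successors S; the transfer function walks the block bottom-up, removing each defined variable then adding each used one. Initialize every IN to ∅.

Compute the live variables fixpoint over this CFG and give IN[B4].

Answer: {a, b, c, e}

Trace:
Fixpoint table:
  B0:  IN={f}  OUT={b, f}
  B1:  IN={b, f}  OUT={a, b, f}
  B2:  IN={a, b, f}  OUT={a, b, f}
  B3:  IN={a, b, f}  OUT={a, b, c, e, f}
  B4:  IN={a, b, c, e}  OUT={a, c, f}
  B5:  IN={a, c, f}  OUT={}

Merge at B4: OUT[B4] = IN[B5] = {a, c, f}
Applying B4's transfer function to that OUT value gives IN[B4] (row B4 above).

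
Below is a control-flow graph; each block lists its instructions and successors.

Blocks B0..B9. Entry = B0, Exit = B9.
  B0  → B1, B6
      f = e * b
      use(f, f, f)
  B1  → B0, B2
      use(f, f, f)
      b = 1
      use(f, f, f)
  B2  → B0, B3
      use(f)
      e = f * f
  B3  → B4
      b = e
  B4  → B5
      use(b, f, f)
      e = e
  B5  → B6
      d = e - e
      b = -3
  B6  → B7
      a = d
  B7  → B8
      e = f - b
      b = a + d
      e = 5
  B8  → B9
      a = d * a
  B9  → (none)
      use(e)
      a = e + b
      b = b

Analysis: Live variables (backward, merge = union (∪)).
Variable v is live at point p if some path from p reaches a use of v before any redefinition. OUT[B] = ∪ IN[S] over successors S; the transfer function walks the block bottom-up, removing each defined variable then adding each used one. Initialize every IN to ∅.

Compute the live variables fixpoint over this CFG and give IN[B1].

Answer: {d, e, f}

Trace:
Per-block solution:
  B0:  IN={b, d, e}  OUT={b, d, e, f}
  B1:  IN={d, e, f}  OUT={b, d, e, f}
  B2:  IN={b, d, f}  OUT={b, d, e, f}
  B3:  IN={e, f}  OUT={b, e, f}
  B4:  IN={b, e, f}  OUT={e, f}
  B5:  IN={e, f}  OUT={b, d, f}
  B6:  IN={b, d, f}  OUT={a, b, d, f}
  B7:  IN={a, b, d, f}  OUT={a, b, d, e}
  B8:  IN={a, b, d, e}  OUT={b, e}
  B9:  IN={b, e}  OUT={}

Merge at B1: OUT[B1] = IN[B0] ⊔ IN[B2] = {b, d, e, f}
Applying B1's transfer function to that OUT value gives IN[B1] (row B1 above).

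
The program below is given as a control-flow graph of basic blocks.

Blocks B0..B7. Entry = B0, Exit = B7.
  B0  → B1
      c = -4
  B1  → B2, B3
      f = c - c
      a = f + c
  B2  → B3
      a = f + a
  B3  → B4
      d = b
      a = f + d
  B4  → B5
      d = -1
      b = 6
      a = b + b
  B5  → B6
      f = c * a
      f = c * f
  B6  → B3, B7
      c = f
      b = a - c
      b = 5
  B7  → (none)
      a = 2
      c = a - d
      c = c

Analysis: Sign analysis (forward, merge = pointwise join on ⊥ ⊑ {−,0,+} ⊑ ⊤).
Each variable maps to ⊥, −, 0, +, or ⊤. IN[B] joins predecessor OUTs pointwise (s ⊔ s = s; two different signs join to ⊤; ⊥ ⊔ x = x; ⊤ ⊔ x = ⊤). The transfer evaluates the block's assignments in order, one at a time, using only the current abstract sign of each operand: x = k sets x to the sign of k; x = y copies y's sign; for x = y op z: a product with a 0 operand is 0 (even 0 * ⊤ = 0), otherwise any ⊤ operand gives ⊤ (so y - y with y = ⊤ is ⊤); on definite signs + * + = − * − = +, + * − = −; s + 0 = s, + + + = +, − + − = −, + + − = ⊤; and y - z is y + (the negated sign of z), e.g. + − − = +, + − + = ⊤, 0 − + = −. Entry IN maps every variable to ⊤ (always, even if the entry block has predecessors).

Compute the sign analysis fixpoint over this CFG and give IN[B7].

Converged values:
  B0: | IN=(all ⊤) | OUT={c:-; rest ⊤}
  B1: | IN={c:-; rest ⊤} | OUT={c:-; rest ⊤}
  B2: | IN={c:-; rest ⊤} | OUT={c:-; rest ⊤}
  B3: | IN=(all ⊤) | OUT=(all ⊤)
  B4: | IN=(all ⊤) | OUT={a:+, b:+, d:-; rest ⊤}
  B5: | IN={a:+, b:+, d:-; rest ⊤} | OUT={a:+, b:+, d:-; rest ⊤}
  B6: | IN={a:+, b:+, d:-; rest ⊤} | OUT={a:+, b:+, d:-; rest ⊤}
  B7: | IN={a:+, b:+, d:-; rest ⊤} | OUT={a:+, b:+, c:+, d:-; rest ⊤}

Merge at B7: IN[B7] = OUT[B6] = {a: +, b: +, c: ⊤, d: -, e: ⊤, f: ⊤}

Answer: {a: +, b: +, c: ⊤, d: -, e: ⊤, f: ⊤}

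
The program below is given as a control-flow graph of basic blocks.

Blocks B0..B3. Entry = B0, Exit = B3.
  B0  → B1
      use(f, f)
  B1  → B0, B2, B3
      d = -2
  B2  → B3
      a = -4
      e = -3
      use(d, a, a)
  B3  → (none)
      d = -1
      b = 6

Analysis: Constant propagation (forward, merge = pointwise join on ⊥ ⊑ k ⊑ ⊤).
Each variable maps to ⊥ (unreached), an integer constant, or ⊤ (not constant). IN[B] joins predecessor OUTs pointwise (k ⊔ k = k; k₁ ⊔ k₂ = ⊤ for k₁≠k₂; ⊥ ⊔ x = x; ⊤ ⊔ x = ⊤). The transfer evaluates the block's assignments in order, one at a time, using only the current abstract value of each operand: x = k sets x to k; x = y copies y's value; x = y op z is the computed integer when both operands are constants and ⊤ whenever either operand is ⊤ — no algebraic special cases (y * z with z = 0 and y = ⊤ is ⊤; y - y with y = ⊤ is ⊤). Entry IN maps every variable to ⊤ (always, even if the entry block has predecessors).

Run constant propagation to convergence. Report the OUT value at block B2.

Answer: {a: -4, b: ⊤, c: ⊤, d: -2, e: -3, f: ⊤}

Working:
Converged values:
  B0:   IN=(all ⊤)   OUT=(all ⊤)
  B1:   IN=(all ⊤)   OUT={d:-2; rest ⊤}
  B2:   IN={d:-2; rest ⊤}   OUT={a:-4, d:-2, e:-3; rest ⊤}
  B3:   IN={d:-2; rest ⊤}   OUT={b:6, d:-1; rest ⊤}

Merge at B2: IN[B2] = OUT[B1] = {a: ⊤, b: ⊤, c: ⊤, d: -2, e: ⊤, f: ⊤}
Applying B2's transfer function to that IN value gives OUT[B2] (row B2 above).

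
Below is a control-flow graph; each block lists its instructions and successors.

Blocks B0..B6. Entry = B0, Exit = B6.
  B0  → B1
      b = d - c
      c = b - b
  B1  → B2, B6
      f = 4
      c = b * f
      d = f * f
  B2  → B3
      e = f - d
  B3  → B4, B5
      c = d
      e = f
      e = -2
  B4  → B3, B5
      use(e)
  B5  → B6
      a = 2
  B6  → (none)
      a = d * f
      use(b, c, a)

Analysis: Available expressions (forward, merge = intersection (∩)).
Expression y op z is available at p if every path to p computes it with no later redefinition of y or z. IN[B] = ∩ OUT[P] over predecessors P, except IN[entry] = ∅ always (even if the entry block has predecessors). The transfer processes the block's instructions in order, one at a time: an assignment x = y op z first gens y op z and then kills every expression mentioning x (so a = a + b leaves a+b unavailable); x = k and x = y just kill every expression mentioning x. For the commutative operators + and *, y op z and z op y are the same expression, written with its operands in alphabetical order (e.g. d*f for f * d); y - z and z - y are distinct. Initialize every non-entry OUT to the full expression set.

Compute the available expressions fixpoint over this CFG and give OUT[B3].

Answer: {b*f, b-b, f*f, f-d}

Trace:
Per-block solution:
  B0:   IN={}   OUT={b-b}
  B1:   IN={b-b}   OUT={b*f, b-b, f*f}
  B2:   IN={b*f, b-b, f*f}   OUT={b*f, b-b, f*f, f-d}
  B3:   IN={b*f, b-b, f*f, f-d}   OUT={b*f, b-b, f*f, f-d}
  B4:   IN={b*f, b-b, f*f, f-d}   OUT={b*f, b-b, f*f, f-d}
  B5:   IN={b*f, b-b, f*f, f-d}   OUT={b*f, b-b, f*f, f-d}
  B6:   IN={b*f, b-b, f*f}   OUT={b*f, b-b, d*f, f*f}

Merge at B3: IN[B3] = OUT[B2] ∩ OUT[B4] = {b*f, b-b, f*f, f-d}
Applying B3's transfer function to that IN value gives OUT[B3] (row B3 above).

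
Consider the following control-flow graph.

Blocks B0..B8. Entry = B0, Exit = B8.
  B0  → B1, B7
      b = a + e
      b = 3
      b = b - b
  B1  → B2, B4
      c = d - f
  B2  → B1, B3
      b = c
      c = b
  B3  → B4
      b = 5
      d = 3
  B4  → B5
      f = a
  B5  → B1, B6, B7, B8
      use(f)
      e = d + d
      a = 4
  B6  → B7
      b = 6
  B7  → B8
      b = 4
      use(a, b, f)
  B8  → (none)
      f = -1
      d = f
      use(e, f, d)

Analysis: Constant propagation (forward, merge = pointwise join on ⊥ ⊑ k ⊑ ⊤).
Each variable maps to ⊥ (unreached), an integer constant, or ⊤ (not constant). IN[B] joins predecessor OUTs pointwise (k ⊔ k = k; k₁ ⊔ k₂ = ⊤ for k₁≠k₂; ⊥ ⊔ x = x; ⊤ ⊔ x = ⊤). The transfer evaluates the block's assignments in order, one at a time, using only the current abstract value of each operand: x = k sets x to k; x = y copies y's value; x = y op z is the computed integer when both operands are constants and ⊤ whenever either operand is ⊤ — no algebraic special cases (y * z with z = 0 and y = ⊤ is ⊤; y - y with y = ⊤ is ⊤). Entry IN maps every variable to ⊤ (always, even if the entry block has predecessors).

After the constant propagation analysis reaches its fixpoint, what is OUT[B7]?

Fixpoint table:
  B0:   IN=(all ⊤)   OUT={b:0; rest ⊤}
  B1:   IN=(all ⊤)   OUT=(all ⊤)
  B2:   IN=(all ⊤)   OUT=(all ⊤)
  B3:   IN=(all ⊤)   OUT={b:5, d:3; rest ⊤}
  B4:   IN=(all ⊤)   OUT=(all ⊤)
  B5:   IN=(all ⊤)   OUT={a:4; rest ⊤}
  B6:   IN={a:4; rest ⊤}   OUT={a:4, b:6; rest ⊤}
  B7:   IN=(all ⊤)   OUT={b:4; rest ⊤}
  B8:   IN=(all ⊤)   OUT={d:-1, f:-1; rest ⊤}

Merge at B7: IN[B7] = OUT[B0] ⊔ OUT[B5] ⊔ OUT[B6] = {a: ⊤, b: ⊤, c: ⊤, d: ⊤, e: ⊤, f: ⊤}
Applying B7's transfer function to that IN value gives OUT[B7] (row B7 above).

Answer: {a: ⊤, b: 4, c: ⊤, d: ⊤, e: ⊤, f: ⊤}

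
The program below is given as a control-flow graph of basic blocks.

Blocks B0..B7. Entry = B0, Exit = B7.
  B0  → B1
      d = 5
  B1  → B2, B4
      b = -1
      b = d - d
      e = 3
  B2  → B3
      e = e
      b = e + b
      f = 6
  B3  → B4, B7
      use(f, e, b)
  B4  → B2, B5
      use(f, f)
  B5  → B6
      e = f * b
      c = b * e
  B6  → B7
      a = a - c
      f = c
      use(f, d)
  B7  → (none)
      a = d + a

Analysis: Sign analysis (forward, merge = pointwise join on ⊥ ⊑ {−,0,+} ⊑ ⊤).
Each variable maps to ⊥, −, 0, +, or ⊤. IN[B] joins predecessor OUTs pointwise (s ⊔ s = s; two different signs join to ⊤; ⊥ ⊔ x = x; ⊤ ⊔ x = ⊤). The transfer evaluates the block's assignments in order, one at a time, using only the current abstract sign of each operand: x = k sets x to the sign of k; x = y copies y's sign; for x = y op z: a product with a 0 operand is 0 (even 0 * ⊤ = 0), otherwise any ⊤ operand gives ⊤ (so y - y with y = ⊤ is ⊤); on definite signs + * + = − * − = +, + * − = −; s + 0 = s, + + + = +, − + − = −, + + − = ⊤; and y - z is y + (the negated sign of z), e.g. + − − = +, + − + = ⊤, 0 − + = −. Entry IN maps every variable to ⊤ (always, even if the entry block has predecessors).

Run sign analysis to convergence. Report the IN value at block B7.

Answer: {a: ⊤, b: ⊤, c: ⊤, d: +, e: ⊤, f: ⊤}

Derivation:
Per-block solution:
  B0:  IN=(all ⊤)  OUT={d:+; rest ⊤}
  B1:  IN={d:+; rest ⊤}  OUT={d:+, e:+; rest ⊤}
  B2:  IN={d:+, e:+; rest ⊤}  OUT={d:+, e:+, f:+; rest ⊤}
  B3:  IN={d:+, e:+, f:+; rest ⊤}  OUT={d:+, e:+, f:+; rest ⊤}
  B4:  IN={d:+, e:+; rest ⊤}  OUT={d:+, e:+; rest ⊤}
  B5:  IN={d:+, e:+; rest ⊤}  OUT={d:+; rest ⊤}
  B6:  IN={d:+; rest ⊤}  OUT={d:+; rest ⊤}
  B7:  IN={d:+; rest ⊤}  OUT={d:+; rest ⊤}

Merge at B7: IN[B7] = OUT[B3] ⊔ OUT[B6] = {a: ⊤, b: ⊤, c: ⊤, d: +, e: ⊤, f: ⊤}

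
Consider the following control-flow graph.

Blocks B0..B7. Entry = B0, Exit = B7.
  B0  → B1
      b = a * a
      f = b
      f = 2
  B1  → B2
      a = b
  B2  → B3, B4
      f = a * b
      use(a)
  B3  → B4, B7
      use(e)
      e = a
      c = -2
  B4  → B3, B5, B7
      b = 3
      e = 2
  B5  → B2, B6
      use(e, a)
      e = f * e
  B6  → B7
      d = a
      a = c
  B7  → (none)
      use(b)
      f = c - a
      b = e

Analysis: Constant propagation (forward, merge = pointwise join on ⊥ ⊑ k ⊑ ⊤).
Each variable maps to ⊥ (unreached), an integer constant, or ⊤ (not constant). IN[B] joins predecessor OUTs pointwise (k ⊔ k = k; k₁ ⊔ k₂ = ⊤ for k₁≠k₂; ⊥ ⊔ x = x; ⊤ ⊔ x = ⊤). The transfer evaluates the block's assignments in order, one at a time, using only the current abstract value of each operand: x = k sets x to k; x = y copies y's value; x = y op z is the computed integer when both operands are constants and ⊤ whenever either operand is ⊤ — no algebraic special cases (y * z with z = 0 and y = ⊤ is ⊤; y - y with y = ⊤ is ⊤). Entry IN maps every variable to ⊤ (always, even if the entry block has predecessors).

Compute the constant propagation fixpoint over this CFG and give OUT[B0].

Answer: {a: ⊤, b: ⊤, c: ⊤, d: ⊤, e: ⊤, f: 2}

Trace:
Per-block solution:
  B0:   IN=(all ⊤)   OUT={f:2; rest ⊤}
  B1:   IN={f:2; rest ⊤}   OUT={f:2; rest ⊤}
  B2:   IN=(all ⊤)   OUT=(all ⊤)
  B3:   IN=(all ⊤)   OUT={c:-2; rest ⊤}
  B4:   IN=(all ⊤)   OUT={b:3, e:2; rest ⊤}
  B5:   IN={b:3, e:2; rest ⊤}   OUT={b:3; rest ⊤}
  B6:   IN={b:3; rest ⊤}   OUT={b:3; rest ⊤}
  B7:   IN=(all ⊤)   OUT=(all ⊤)

B0 is the boundary node: IN[B0] = {a: ⊤, b: ⊤, c: ⊤, d: ⊤, e: ⊤, f: ⊤}
Applying B0's transfer function to that IN value gives OUT[B0] (row B0 above).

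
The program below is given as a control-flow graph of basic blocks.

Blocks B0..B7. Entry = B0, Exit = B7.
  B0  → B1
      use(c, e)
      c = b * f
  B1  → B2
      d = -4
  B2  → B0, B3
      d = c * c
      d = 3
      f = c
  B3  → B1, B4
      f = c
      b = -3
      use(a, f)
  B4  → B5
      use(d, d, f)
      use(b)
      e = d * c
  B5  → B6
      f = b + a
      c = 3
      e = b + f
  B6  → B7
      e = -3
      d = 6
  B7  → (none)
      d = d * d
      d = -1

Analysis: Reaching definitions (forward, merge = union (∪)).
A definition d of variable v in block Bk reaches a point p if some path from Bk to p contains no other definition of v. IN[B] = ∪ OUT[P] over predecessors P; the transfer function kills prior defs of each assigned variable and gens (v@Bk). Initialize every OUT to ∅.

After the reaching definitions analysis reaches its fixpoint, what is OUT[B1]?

Fixpoint table:
  B0:   IN={b@B3, c@B0, d@B2, f@B2}   OUT={b@B3, c@B0, d@B2, f@B2}
  B1:   IN={b@B3, c@B0, d@B2, f@B2, f@B3}   OUT={b@B3, c@B0, d@B1, f@B2, f@B3}
  B2:   IN={b@B3, c@B0, d@B1, f@B2, f@B3}   OUT={b@B3, c@B0, d@B2, f@B2}
  B3:   IN={b@B3, c@B0, d@B2, f@B2}   OUT={b@B3, c@B0, d@B2, f@B3}
  B4:   IN={b@B3, c@B0, d@B2, f@B3}   OUT={b@B3, c@B0, d@B2, e@B4, f@B3}
  B5:   IN={b@B3, c@B0, d@B2, e@B4, f@B3}   OUT={b@B3, c@B5, d@B2, e@B5, f@B5}
  B6:   IN={b@B3, c@B5, d@B2, e@B5, f@B5}   OUT={b@B3, c@B5, d@B6, e@B6, f@B5}
  B7:   IN={b@B3, c@B5, d@B6, e@B6, f@B5}   OUT={b@B3, c@B5, d@B7, e@B6, f@B5}

Merge at B1: IN[B1] = OUT[B0] ⊔ OUT[B3] = {b@B3, c@B0, d@B2, f@B2, f@B3}
Applying B1's transfer function to that IN value gives OUT[B1] (row B1 above).

Answer: {b@B3, c@B0, d@B1, f@B2, f@B3}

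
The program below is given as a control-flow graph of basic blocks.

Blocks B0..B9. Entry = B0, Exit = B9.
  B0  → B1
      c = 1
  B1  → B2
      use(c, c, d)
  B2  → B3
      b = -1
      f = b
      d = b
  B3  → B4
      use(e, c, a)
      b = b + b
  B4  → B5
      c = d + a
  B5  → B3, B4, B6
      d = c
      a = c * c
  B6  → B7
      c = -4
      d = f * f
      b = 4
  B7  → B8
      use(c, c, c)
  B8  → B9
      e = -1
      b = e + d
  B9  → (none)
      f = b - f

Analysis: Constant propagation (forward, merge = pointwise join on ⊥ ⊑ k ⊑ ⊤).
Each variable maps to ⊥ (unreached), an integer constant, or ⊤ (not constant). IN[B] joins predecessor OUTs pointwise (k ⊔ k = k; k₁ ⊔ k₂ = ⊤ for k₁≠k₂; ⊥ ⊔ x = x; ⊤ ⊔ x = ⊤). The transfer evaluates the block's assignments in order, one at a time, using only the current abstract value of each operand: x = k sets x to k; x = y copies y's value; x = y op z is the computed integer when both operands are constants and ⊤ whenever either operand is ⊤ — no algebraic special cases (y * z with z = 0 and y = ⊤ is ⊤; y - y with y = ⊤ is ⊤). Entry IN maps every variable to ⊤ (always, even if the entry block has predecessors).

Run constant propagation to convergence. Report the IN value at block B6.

Answer: {a: ⊤, b: ⊤, c: ⊤, d: ⊤, e: ⊤, f: -1}

Working:
Converged values:
  B0: | IN=(all ⊤) | OUT={c:1; rest ⊤}
  B1: | IN={c:1; rest ⊤} | OUT={c:1; rest ⊤}
  B2: | IN={c:1; rest ⊤} | OUT={b:-1, c:1, d:-1, f:-1; rest ⊤}
  B3: | IN={f:-1; rest ⊤} | OUT={f:-1; rest ⊤}
  B4: | IN={f:-1; rest ⊤} | OUT={f:-1; rest ⊤}
  B5: | IN={f:-1; rest ⊤} | OUT={f:-1; rest ⊤}
  B6: | IN={f:-1; rest ⊤} | OUT={b:4, c:-4, d:1, f:-1; rest ⊤}
  B7: | IN={b:4, c:-4, d:1, f:-1; rest ⊤} | OUT={b:4, c:-4, d:1, f:-1; rest ⊤}
  B8: | IN={b:4, c:-4, d:1, f:-1; rest ⊤} | OUT={b:0, c:-4, d:1, e:-1, f:-1; rest ⊤}
  B9: | IN={b:0, c:-4, d:1, e:-1, f:-1; rest ⊤} | OUT={b:0, c:-4, d:1, e:-1, f:1; rest ⊤}

Merge at B6: IN[B6] = OUT[B5] = {a: ⊤, b: ⊤, c: ⊤, d: ⊤, e: ⊤, f: -1}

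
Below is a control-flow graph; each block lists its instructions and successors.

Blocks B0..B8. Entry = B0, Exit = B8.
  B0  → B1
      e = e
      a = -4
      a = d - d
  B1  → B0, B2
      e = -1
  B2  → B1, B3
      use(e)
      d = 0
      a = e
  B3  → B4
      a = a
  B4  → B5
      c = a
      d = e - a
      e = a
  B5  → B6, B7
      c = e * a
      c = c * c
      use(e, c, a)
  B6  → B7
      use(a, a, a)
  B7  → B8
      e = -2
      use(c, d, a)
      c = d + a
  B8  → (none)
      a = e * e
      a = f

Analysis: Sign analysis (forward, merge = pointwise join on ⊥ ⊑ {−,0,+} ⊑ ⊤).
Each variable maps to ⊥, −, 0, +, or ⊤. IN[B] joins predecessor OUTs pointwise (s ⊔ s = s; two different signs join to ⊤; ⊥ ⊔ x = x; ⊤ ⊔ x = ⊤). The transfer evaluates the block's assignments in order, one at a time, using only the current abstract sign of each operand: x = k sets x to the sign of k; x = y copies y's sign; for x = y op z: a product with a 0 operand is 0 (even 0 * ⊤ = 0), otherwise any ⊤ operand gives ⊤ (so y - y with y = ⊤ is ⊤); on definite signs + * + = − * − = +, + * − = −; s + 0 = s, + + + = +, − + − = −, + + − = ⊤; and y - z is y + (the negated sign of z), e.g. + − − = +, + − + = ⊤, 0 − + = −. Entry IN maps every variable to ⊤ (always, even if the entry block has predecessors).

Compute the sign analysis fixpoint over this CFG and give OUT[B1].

Per-block solution:
  B0:   IN=(all ⊤)   OUT=(all ⊤)
  B1:   IN=(all ⊤)   OUT={e:-; rest ⊤}
  B2:   IN={e:-; rest ⊤}   OUT={a:-, d:0, e:-; rest ⊤}
  B3:   IN={a:-, d:0, e:-; rest ⊤}   OUT={a:-, d:0, e:-; rest ⊤}
  B4:   IN={a:-, d:0, e:-; rest ⊤}   OUT={a:-, c:-, e:-; rest ⊤}
  B5:   IN={a:-, c:-, e:-; rest ⊤}   OUT={a:-, c:+, e:-; rest ⊤}
  B6:   IN={a:-, c:+, e:-; rest ⊤}   OUT={a:-, c:+, e:-; rest ⊤}
  B7:   IN={a:-, c:+, e:-; rest ⊤}   OUT={a:-, e:-; rest ⊤}
  B8:   IN={a:-, e:-; rest ⊤}   OUT={e:-; rest ⊤}

Merge at B1: IN[B1] = OUT[B0] ⊔ OUT[B2] = {a: ⊤, b: ⊤, c: ⊤, d: ⊤, e: ⊤, f: ⊤}
Applying B1's transfer function to that IN value gives OUT[B1] (row B1 above).

Answer: {a: ⊤, b: ⊤, c: ⊤, d: ⊤, e: -, f: ⊤}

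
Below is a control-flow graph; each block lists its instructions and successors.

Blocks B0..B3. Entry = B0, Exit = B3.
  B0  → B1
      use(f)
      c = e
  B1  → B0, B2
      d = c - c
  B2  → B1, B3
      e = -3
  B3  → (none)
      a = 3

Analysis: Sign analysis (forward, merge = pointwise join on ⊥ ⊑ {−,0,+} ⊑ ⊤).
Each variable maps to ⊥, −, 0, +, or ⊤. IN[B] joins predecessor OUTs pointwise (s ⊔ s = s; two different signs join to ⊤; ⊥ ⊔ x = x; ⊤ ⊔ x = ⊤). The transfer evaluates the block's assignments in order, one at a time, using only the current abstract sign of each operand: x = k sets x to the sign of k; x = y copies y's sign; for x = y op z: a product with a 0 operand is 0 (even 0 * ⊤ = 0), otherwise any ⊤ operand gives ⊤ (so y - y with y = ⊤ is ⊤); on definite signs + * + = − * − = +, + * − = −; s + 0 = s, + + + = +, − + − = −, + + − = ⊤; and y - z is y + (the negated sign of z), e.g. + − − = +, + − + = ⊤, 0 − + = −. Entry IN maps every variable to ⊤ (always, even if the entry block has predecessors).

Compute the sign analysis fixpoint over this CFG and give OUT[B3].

Per-block solution:
  B0:  IN=(all ⊤)  OUT=(all ⊤)
  B1:  IN=(all ⊤)  OUT=(all ⊤)
  B2:  IN=(all ⊤)  OUT={e:-; rest ⊤}
  B3:  IN={e:-; rest ⊤}  OUT={a:+, e:-; rest ⊤}

Merge at B3: IN[B3] = OUT[B2] = {a: ⊤, b: ⊤, c: ⊤, d: ⊤, e: -, f: ⊤}
Applying B3's transfer function to that IN value gives OUT[B3] (row B3 above).

Answer: {a: +, b: ⊤, c: ⊤, d: ⊤, e: -, f: ⊤}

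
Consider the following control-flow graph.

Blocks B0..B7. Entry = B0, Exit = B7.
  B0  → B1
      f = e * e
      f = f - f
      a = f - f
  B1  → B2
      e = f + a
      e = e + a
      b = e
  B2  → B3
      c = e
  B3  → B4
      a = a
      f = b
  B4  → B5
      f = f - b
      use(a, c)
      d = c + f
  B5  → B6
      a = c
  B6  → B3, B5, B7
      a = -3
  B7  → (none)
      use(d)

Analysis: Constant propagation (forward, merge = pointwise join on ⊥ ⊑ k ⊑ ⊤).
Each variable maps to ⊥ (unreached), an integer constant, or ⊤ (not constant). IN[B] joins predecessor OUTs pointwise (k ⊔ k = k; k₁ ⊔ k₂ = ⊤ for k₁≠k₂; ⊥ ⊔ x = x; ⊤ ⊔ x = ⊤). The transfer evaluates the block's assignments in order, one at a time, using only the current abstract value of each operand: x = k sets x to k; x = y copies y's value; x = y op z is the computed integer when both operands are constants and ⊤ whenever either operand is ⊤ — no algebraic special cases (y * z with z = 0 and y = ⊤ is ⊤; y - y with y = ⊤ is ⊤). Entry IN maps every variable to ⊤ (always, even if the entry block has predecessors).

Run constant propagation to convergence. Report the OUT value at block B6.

Fixpoint table:
  B0: | IN=(all ⊤) | OUT=(all ⊤)
  B1: | IN=(all ⊤) | OUT=(all ⊤)
  B2: | IN=(all ⊤) | OUT=(all ⊤)
  B3: | IN=(all ⊤) | OUT=(all ⊤)
  B4: | IN=(all ⊤) | OUT=(all ⊤)
  B5: | IN=(all ⊤) | OUT=(all ⊤)
  B6: | IN=(all ⊤) | OUT={a:-3; rest ⊤}
  B7: | IN={a:-3; rest ⊤} | OUT={a:-3; rest ⊤}

Merge at B6: IN[B6] = OUT[B5] = {a: ⊤, b: ⊤, c: ⊤, d: ⊤, e: ⊤, f: ⊤}
Applying B6's transfer function to that IN value gives OUT[B6] (row B6 above).

Answer: {a: -3, b: ⊤, c: ⊤, d: ⊤, e: ⊤, f: ⊤}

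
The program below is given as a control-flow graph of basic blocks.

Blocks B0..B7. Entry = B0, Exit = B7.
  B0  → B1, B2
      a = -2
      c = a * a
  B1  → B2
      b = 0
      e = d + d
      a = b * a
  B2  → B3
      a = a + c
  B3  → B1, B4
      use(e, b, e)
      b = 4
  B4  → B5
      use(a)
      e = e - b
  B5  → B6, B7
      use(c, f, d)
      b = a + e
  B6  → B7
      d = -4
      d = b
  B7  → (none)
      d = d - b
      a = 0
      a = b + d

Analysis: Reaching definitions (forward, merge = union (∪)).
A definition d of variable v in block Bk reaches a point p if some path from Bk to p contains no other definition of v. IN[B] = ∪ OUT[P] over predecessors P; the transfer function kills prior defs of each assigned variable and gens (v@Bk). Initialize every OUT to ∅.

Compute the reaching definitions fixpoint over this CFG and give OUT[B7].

Converged values:
  B0:  IN={}  OUT={a@B0, c@B0}
  B1:  IN={a@B0, a@B2, b@B3, c@B0, e@B1}  OUT={a@B1, b@B1, c@B0, e@B1}
  B2:  IN={a@B0, a@B1, b@B1, c@B0, e@B1}  OUT={a@B2, b@B1, c@B0, e@B1}
  B3:  IN={a@B2, b@B1, c@B0, e@B1}  OUT={a@B2, b@B3, c@B0, e@B1}
  B4:  IN={a@B2, b@B3, c@B0, e@B1}  OUT={a@B2, b@B3, c@B0, e@B4}
  B5:  IN={a@B2, b@B3, c@B0, e@B4}  OUT={a@B2, b@B5, c@B0, e@B4}
  B6:  IN={a@B2, b@B5, c@B0, e@B4}  OUT={a@B2, b@B5, c@B0, d@B6, e@B4}
  B7:  IN={a@B2, b@B5, c@B0, d@B6, e@B4}  OUT={a@B7, b@B5, c@B0, d@B7, e@B4}

Merge at B7: IN[B7] = OUT[B5] ⊔ OUT[B6] = {a@B2, b@B5, c@B0, d@B6, e@B4}
Applying B7's transfer function to that IN value gives OUT[B7] (row B7 above).

Answer: {a@B7, b@B5, c@B0, d@B7, e@B4}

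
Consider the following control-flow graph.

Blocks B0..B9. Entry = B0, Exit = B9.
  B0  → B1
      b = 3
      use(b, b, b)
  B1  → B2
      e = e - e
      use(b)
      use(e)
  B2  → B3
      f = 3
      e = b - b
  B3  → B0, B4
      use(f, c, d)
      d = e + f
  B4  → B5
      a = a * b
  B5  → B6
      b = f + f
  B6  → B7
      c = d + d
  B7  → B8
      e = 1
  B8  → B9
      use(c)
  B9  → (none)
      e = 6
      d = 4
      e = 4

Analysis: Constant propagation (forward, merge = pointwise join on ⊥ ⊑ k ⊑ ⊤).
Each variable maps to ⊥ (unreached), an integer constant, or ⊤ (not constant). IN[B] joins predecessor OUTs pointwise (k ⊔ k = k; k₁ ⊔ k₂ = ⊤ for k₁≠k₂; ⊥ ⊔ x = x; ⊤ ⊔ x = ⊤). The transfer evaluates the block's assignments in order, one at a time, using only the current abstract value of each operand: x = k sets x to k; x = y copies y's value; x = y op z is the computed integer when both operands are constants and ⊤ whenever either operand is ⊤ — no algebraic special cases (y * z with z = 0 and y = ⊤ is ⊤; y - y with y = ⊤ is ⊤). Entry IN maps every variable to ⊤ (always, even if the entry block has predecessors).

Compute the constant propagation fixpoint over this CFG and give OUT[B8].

Answer: {a: ⊤, b: 6, c: 6, d: 3, e: 1, f: 3}

Trace:
Per-block solution:
  B0: | IN=(all ⊤) | OUT={b:3; rest ⊤}
  B1: | IN={b:3; rest ⊤} | OUT={b:3; rest ⊤}
  B2: | IN={b:3; rest ⊤} | OUT={b:3, e:0, f:3; rest ⊤}
  B3: | IN={b:3, e:0, f:3; rest ⊤} | OUT={b:3, d:3, e:0, f:3; rest ⊤}
  B4: | IN={b:3, d:3, e:0, f:3; rest ⊤} | OUT={b:3, d:3, e:0, f:3; rest ⊤}
  B5: | IN={b:3, d:3, e:0, f:3; rest ⊤} | OUT={b:6, d:3, e:0, f:3; rest ⊤}
  B6: | IN={b:6, d:3, e:0, f:3; rest ⊤} | OUT={b:6, c:6, d:3, e:0, f:3; rest ⊤}
  B7: | IN={b:6, c:6, d:3, e:0, f:3; rest ⊤} | OUT={b:6, c:6, d:3, e:1, f:3; rest ⊤}
  B8: | IN={b:6, c:6, d:3, e:1, f:3; rest ⊤} | OUT={b:6, c:6, d:3, e:1, f:3; rest ⊤}
  B9: | IN={b:6, c:6, d:3, e:1, f:3; rest ⊤} | OUT={b:6, c:6, d:4, e:4, f:3; rest ⊤}

Merge at B8: IN[B8] = OUT[B7] = {a: ⊤, b: 6, c: 6, d: 3, e: 1, f: 3}
Applying B8's transfer function to that IN value gives OUT[B8] (row B8 above).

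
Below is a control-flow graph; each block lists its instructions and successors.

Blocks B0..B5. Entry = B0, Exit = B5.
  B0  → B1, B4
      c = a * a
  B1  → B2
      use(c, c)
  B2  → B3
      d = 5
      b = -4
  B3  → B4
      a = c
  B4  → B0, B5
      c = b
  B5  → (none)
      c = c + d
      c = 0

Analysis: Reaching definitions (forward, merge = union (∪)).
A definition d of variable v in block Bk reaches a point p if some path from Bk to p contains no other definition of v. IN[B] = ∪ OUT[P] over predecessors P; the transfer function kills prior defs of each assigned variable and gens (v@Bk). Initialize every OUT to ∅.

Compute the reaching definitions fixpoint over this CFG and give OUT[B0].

Answer: {a@B3, b@B2, c@B0, d@B2}

Derivation:
Per-block solution:
  B0: | IN={a@B3, b@B2, c@B4, d@B2} | OUT={a@B3, b@B2, c@B0, d@B2}
  B1: | IN={a@B3, b@B2, c@B0, d@B2} | OUT={a@B3, b@B2, c@B0, d@B2}
  B2: | IN={a@B3, b@B2, c@B0, d@B2} | OUT={a@B3, b@B2, c@B0, d@B2}
  B3: | IN={a@B3, b@B2, c@B0, d@B2} | OUT={a@B3, b@B2, c@B0, d@B2}
  B4: | IN={a@B3, b@B2, c@B0, d@B2} | OUT={a@B3, b@B2, c@B4, d@B2}
  B5: | IN={a@B3, b@B2, c@B4, d@B2} | OUT={a@B3, b@B2, c@B5, d@B2}

Merge at B0 (entry node, so the boundary value {} is joined with the incoming edge(s)): IN[B0] = {} ⊔ OUT[B4] = {a@B3, b@B2, c@B4, d@B2}
Applying B0's transfer function to that IN value gives OUT[B0] (row B0 above).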